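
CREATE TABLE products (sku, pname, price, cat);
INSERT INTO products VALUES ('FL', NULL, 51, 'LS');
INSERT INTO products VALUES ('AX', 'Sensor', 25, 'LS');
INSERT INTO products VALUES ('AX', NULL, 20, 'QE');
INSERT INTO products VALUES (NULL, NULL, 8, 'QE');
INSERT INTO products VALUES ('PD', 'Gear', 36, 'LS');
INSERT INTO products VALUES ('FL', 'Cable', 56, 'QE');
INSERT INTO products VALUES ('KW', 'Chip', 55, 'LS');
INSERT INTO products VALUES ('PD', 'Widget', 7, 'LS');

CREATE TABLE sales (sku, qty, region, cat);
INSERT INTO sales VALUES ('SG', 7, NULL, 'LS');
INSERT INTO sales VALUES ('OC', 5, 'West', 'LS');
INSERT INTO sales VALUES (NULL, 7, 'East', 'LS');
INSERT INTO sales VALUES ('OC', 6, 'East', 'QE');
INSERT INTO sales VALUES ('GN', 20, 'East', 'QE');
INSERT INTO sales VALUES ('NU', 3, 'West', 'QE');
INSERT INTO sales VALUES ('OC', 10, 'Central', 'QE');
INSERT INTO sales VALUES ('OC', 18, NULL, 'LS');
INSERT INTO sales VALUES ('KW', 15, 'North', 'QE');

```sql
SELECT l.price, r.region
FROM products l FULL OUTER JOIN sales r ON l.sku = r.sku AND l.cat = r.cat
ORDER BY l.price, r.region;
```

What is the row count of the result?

FULL OUTER JOIN keeps every row from both sides; unmatched rows get NULL for the other side's columns.
Matching on l.sku = r.sku AND l.cat = r.cat. A NULL in a compared column never satisfies the condition.
Matched pairs: 0; unmatched l rows kept: 8; unmatched r rows kept: 9.
Total: 0 matched + 17 padded = 17 rows.

17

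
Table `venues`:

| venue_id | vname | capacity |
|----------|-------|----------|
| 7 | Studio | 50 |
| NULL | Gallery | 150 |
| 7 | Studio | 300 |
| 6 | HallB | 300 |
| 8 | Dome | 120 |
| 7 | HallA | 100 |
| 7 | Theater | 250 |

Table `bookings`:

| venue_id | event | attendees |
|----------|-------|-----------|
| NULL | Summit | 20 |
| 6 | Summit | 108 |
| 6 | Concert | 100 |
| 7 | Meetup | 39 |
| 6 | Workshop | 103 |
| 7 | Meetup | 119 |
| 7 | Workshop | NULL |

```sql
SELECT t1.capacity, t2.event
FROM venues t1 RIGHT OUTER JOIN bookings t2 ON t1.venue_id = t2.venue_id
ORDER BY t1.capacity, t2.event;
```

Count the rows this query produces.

RIGHT JOIN keeps every row from `bookings`; unmatched rows get NULL for `venues`'s columns.
Matching on t1.venue_id = t2.venue_id. A NULL in a compared column never satisfies the condition.
- venue_id=7: 3 matching t2 row(s), so 3 row(s) emitted.
- venue_id=NULL: no matching t2 row.
- venue_id=7: 3 matching t2 row(s), so 3 row(s) emitted.
- venue_id=6: 3 matching t2 row(s), so 3 row(s) emitted.
- venue_id=8: no matching t2 row.
- venue_id=7: 3 matching t2 row(s), so 3 row(s) emitted.
- venue_id=7: 3 matching t2 row(s), so 3 row(s) emitted.
- plus 1 unmatched t2 row(s), each kept with NULL t1 columns.
Total: 15 matched + 1 padded = 16 rows.

16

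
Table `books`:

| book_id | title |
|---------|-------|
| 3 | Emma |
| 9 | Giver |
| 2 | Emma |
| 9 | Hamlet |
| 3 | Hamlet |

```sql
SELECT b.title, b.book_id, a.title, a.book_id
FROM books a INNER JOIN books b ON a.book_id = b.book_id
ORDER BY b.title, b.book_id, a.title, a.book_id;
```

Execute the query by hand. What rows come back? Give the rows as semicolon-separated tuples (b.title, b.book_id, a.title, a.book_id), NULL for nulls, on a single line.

(Emma, 2, Emma, 2); (Emma, 3, Emma, 3); (Emma, 3, Hamlet, 3); (Giver, 9, Giver, 9); (Giver, 9, Hamlet, 9); (Hamlet, 3, Emma, 3); (Hamlet, 3, Hamlet, 3); (Hamlet, 9, Giver, 9); (Hamlet, 9, Hamlet, 9)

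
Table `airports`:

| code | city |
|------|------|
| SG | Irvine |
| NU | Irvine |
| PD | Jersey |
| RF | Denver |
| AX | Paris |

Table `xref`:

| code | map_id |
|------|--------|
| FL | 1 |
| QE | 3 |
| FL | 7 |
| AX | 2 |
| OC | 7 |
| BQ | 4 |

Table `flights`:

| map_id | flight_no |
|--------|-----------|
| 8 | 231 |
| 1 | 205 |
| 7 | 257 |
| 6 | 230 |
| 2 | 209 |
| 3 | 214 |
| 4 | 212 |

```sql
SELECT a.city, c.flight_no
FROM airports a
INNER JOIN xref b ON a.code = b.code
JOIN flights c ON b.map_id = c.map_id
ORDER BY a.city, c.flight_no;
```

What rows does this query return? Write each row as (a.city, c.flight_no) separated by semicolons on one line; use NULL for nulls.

Step 1 — a INNER JOIN b on code → 1 row(s).
Then INNER JOIN `flights c` on map_id: keep only rows whose b.map_id appears in c.

(Paris, 209)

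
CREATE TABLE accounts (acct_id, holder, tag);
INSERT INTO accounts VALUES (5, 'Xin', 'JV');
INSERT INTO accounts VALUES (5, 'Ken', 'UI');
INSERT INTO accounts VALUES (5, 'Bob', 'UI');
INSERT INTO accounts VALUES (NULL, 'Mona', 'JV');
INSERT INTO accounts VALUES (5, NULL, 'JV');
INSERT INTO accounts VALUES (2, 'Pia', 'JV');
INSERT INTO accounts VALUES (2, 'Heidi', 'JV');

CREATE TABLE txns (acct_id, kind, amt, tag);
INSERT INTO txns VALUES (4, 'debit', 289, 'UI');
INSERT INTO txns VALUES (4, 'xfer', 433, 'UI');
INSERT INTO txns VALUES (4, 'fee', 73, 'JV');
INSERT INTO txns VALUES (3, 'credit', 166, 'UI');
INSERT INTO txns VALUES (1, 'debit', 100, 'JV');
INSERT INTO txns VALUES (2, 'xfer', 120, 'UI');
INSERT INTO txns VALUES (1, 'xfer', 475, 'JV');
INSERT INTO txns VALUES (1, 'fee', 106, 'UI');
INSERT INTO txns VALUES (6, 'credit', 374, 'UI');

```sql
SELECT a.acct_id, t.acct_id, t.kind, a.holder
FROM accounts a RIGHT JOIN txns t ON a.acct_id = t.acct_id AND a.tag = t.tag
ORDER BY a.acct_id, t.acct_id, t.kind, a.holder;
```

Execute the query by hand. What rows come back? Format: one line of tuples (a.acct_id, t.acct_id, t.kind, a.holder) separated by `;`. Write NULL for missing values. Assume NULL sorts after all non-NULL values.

RIGHT JOIN keeps every row from `txns`; unmatched rows get NULL for `accounts`'s columns.
Matching on a.acct_id = t.acct_id AND a.tag = t.tag. A NULL in a compared column never satisfies the condition.
- a row (acct_id=5, tag=JV): no match.
- a row (acct_id=5, tag=UI): no match.
- a row (acct_id=5, tag=UI): no match.
- a row (acct_id=NULL, tag=JV): no match.
- a row (acct_id=5, tag=JV): no match.
- a row (acct_id=2, tag=JV): no match.
- a row (acct_id=2, tag=JV): no match.
- plus 9 unmatched t row(s), each kept with NULL a columns.
After projecting and ordering:
a.acct_id | t.acct_id | t.kind | a.holder
NULL | 1 | debit | NULL
NULL | 1 | fee | NULL
NULL | 1 | xfer | NULL
NULL | 2 | xfer | NULL
NULL | 3 | credit | NULL
NULL | 4 | debit | NULL
NULL | 4 | fee | NULL
NULL | 4 | xfer | NULL
NULL | 6 | credit | NULL

(NULL, 1, debit, NULL); (NULL, 1, fee, NULL); (NULL, 1, xfer, NULL); (NULL, 2, xfer, NULL); (NULL, 3, credit, NULL); (NULL, 4, debit, NULL); (NULL, 4, fee, NULL); (NULL, 4, xfer, NULL); (NULL, 6, credit, NULL)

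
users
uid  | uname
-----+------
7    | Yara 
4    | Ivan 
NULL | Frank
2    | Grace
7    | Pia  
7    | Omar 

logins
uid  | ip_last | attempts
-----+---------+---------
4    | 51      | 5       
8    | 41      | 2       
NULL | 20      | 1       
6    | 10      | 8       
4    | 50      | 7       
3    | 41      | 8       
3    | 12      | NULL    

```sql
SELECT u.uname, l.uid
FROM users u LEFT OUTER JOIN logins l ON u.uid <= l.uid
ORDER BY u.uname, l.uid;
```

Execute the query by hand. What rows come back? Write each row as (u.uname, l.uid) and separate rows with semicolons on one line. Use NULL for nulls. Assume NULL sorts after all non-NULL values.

(Frank, NULL); (Grace, 3); (Grace, 3); (Grace, 4); (Grace, 4); (Grace, 6); (Grace, 8); (Ivan, 4); (Ivan, 4); (Ivan, 6); (Ivan, 8); (Omar, 8); (Pia, 8); (Yara, 8)

LEFT JOIN keeps every row from `users`; unmatched rows get NULL for `logins`'s columns.
Matching on u.uid <= l.uid. A NULL in a compared column never satisfies the condition.
Matched pairs: 13; unmatched u rows kept: 1.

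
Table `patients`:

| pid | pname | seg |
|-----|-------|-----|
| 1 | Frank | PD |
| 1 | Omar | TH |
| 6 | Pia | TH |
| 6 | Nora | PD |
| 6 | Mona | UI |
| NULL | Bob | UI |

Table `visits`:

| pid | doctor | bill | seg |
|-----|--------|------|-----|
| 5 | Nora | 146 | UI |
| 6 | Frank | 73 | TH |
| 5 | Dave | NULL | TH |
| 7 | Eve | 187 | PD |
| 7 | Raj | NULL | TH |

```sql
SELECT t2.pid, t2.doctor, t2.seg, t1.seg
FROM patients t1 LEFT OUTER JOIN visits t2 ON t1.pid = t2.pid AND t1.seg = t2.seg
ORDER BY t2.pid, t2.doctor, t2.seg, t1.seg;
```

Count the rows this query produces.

6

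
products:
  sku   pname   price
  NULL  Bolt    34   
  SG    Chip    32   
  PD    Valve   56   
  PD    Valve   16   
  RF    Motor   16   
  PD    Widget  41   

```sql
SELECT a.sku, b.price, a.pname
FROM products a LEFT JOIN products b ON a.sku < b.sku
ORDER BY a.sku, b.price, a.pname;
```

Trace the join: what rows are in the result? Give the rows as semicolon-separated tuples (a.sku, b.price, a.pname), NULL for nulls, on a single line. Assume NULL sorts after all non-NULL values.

(PD, 16, Valve); (PD, 16, Valve); (PD, 16, Widget); (PD, 32, Valve); (PD, 32, Valve); (PD, 32, Widget); (RF, 32, Motor); (SG, NULL, Chip); (NULL, NULL, Bolt)

LEFT JOIN keeps every row from `products a`; unmatched rows get NULL for `products b`'s columns.
Matching on a.sku < b.sku. A NULL in a compared column never satisfies the condition.
- sku=NULL: no b row matches, row kept with b columns NULL.
- sku=SG: no b row matches, row kept with b columns NULL.
- sku=PD: 2 matching b row(s), so 2 row(s) emitted.
- sku=PD: 2 matching b row(s), so 2 row(s) emitted.
- sku=RF: 1 matching b row(s), so 1 row(s) emitted.
- sku=PD: 2 matching b row(s), so 2 row(s) emitted.
After projecting and ordering:
a.sku | b.price | a.pname
PD | 16 | Valve
PD | 16 | Valve
PD | 16 | Widget
PD | 32 | Valve
PD | 32 | Valve
PD | 32 | Widget
RF | 32 | Motor
SG | NULL | Chip
NULL | NULL | Bolt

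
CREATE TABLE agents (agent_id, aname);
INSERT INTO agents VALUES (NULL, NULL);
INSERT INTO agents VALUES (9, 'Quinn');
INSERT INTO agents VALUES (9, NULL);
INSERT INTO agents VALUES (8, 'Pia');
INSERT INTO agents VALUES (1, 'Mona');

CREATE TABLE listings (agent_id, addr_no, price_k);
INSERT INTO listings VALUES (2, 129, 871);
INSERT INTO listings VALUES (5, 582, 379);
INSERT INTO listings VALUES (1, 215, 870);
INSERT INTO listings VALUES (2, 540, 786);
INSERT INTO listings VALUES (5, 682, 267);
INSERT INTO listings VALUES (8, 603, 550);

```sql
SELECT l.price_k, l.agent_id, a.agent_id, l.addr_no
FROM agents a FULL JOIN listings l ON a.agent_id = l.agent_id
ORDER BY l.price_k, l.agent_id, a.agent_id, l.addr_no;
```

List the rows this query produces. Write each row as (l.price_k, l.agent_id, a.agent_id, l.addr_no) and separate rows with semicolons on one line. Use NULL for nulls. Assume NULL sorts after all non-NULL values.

(267, 5, NULL, 682); (379, 5, NULL, 582); (550, 8, 8, 603); (786, 2, NULL, 540); (870, 1, 1, 215); (871, 2, NULL, 129); (NULL, NULL, 9, NULL); (NULL, NULL, 9, NULL); (NULL, NULL, NULL, NULL)

FULL OUTER JOIN keeps every row from both sides; unmatched rows get NULL for the other side's columns.
Matching on a.agent_id = l.agent_id. A NULL in a compared column never satisfies the condition.
- agent_id=NULL: no l row matches, row kept with l columns NULL.
- agent_id=9: no l row matches, row kept with l columns NULL.
- agent_id=9: no l row matches, row kept with l columns NULL.
- agent_id=8: 1 matching l row(s), so 1 row(s) emitted.
- agent_id=1: 1 matching l row(s), so 1 row(s) emitted.
- plus 4 unmatched l row(s), each kept with NULL a columns.
After projecting and ordering:
l.price_k | l.agent_id | a.agent_id | l.addr_no
267 | 5 | NULL | 682
379 | 5 | NULL | 582
550 | 8 | 8 | 603
786 | 2 | NULL | 540
870 | 1 | 1 | 215
871 | 2 | NULL | 129
NULL | NULL | 9 | NULL
NULL | NULL | 9 | NULL
NULL | NULL | NULL | NULL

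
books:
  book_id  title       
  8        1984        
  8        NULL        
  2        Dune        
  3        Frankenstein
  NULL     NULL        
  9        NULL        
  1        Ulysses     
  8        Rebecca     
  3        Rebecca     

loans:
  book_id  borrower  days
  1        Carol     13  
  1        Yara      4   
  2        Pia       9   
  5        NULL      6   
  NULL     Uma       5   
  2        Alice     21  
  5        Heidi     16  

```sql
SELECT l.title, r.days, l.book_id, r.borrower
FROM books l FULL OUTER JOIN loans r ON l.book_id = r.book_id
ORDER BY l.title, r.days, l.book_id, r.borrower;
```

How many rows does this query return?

14

FULL OUTER JOIN keeps every row from both sides; unmatched rows get NULL for the other side's columns.
Matching on l.book_id = r.book_id. A NULL in a compared column never satisfies the condition.
- l (book_id=8) has no partner → padded with NULL.
- l (book_id=8) has no partner → padded with NULL.
- l (book_id=2) pairs with 2 row(s) of r.
- l (book_id=3) has no partner → padded with NULL.
- l (book_id=NULL) has no partner → padded with NULL.
- l (book_id=9) has no partner → padded with NULL.
- l (book_id=1) pairs with 2 row(s) of r.
- l (book_id=8) has no partner → padded with NULL.
- l (book_id=3) has no partner → padded with NULL.
- 3 row(s) from r found no l partner → padded with NULL.
Total: 4 matched + 10 padded = 14 rows.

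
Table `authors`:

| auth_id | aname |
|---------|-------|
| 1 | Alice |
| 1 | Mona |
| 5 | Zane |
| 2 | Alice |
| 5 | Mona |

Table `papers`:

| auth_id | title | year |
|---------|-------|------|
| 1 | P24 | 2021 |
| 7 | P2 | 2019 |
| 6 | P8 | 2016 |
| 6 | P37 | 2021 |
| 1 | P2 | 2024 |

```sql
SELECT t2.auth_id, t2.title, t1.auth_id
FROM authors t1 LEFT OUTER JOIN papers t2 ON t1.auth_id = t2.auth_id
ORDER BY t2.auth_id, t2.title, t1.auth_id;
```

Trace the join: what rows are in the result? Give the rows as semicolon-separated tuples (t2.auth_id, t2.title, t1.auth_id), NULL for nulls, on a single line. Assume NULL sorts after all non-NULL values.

LEFT JOIN keeps every row from `authors`; unmatched rows get NULL for `papers`'s columns.
Matching on t1.auth_id = t2.auth_id.
- auth_id=1: 2 matching t2 row(s), so 2 row(s) emitted.
- auth_id=1: 2 matching t2 row(s), so 2 row(s) emitted.
- auth_id=5: no t2 row matches, row kept with t2 columns NULL.
- auth_id=2: no t2 row matches, row kept with t2 columns NULL.
- auth_id=5: no t2 row matches, row kept with t2 columns NULL.
After projecting and ordering:
t2.auth_id | t2.title | t1.auth_id
1 | P2 | 1
1 | P2 | 1
1 | P24 | 1
1 | P24 | 1
NULL | NULL | 2
NULL | NULL | 5
NULL | NULL | 5

(1, P2, 1); (1, P2, 1); (1, P24, 1); (1, P24, 1); (NULL, NULL, 2); (NULL, NULL, 5); (NULL, NULL, 5)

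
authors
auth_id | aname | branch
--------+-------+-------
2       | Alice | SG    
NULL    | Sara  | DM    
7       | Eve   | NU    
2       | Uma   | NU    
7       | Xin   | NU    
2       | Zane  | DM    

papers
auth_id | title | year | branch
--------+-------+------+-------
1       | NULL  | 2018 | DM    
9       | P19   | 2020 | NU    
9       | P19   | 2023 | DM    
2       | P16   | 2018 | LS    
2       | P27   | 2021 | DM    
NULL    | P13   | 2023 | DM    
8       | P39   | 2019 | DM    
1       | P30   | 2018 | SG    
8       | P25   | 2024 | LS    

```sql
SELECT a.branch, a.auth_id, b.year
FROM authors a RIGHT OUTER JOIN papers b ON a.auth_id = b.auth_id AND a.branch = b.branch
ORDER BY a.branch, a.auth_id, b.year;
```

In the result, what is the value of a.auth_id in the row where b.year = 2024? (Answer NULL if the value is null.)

RIGHT JOIN keeps every row from `papers`; unmatched rows get NULL for `authors`'s columns.
Matching on a.auth_id = b.auth_id AND a.branch = b.branch. A NULL in a compared column never satisfies the condition.
Matched pairs: 1; unmatched b rows kept: 8.

NULL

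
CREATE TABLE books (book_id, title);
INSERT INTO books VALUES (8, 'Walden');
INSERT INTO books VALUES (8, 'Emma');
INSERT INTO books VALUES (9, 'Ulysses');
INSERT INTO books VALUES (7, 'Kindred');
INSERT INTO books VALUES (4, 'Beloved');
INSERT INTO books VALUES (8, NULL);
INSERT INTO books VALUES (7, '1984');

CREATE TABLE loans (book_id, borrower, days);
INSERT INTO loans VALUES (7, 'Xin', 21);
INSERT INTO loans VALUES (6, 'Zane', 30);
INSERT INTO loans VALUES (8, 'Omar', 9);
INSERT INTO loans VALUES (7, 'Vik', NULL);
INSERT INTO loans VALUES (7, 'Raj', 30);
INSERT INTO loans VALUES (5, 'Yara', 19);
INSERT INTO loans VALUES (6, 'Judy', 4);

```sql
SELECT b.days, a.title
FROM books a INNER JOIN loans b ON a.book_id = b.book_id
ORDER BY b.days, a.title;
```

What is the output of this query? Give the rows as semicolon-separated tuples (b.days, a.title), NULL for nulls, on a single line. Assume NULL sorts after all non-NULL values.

(9, Emma); (9, Walden); (9, NULL); (21, 1984); (21, Kindred); (30, 1984); (30, Kindred); (NULL, 1984); (NULL, Kindred)

INNER JOIN keeps only pairs where the ON condition holds.
Matching on a.book_id = b.book_id.
- a[0] book_id=8 → 1 match(es) in b → 1 row(s).
- a[1] book_id=8 → 1 match(es) in b → 1 row(s).
- a[2] book_id=9 → no match; dropped.
- a[3] book_id=7 → 3 match(es) in b → 3 row(s).
- a[4] book_id=4 → no match; dropped.
- a[5] book_id=8 → 1 match(es) in b → 1 row(s).
- a[6] book_id=7 → 3 match(es) in b → 3 row(s).
After projecting and ordering:
b.days | a.title
9 | Emma
9 | Walden
9 | NULL
21 | 1984
21 | Kindred
30 | 1984
30 | Kindred
NULL | 1984
NULL | Kindred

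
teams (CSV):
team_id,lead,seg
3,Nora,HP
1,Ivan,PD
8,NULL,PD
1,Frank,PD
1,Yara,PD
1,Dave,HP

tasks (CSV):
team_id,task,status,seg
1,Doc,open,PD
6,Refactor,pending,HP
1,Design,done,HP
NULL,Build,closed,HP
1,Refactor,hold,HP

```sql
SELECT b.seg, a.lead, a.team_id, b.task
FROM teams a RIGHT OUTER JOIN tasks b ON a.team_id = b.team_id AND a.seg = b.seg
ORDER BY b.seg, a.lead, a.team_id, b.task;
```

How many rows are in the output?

7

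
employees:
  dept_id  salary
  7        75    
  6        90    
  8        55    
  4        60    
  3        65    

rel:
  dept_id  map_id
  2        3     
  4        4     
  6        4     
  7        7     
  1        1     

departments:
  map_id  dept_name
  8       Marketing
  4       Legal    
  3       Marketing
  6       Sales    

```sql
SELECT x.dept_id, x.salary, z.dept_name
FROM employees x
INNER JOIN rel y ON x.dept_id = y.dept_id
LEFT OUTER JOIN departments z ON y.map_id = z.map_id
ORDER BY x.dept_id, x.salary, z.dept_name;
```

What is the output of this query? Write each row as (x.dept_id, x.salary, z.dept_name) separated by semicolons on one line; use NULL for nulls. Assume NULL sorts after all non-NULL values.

(4, 60, Legal); (6, 90, Legal); (7, 75, NULL)

Joins associate left-to-right: employees INNER JOIN rel on dept_id gives 3 intermediate row(s).
Then LEFT JOIN `departments z` on map_id: each of those 3 rows is kept; rows whose y.map_id has no match in z get NULL for z's columns.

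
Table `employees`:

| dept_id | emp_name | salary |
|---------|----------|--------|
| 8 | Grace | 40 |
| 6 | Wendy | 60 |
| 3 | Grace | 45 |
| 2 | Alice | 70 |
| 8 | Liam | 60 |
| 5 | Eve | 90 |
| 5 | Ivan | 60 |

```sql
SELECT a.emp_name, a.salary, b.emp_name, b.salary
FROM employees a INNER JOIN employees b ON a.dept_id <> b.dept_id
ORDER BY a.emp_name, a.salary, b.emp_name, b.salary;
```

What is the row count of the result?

INNER JOIN keeps only pairs where the ON condition holds.
Matching on a.dept_id <> b.dept_id.
- a[0] dept_id=8 → 5 match(es) in b → 5 row(s).
- a[1] dept_id=6 → 6 match(es) in b → 6 row(s).
- a[2] dept_id=3 → 6 match(es) in b → 6 row(s).
- a[3] dept_id=2 → 6 match(es) in b → 6 row(s).
- a[4] dept_id=8 → 5 match(es) in b → 5 row(s).
- a[5] dept_id=5 → 5 match(es) in b → 5 row(s).
- a[6] dept_id=5 → 5 match(es) in b → 5 row(s).
Total: 38 rows.

38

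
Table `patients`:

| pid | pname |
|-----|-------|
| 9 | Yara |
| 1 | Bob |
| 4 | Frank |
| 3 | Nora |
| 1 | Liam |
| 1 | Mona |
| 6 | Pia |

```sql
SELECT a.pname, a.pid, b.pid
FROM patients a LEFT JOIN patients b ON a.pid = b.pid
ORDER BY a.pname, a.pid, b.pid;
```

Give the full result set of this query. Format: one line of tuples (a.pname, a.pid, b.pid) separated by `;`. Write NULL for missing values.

LEFT JOIN keeps every row from `patients a`; unmatched rows get NULL for `patients b`'s columns.
Matching on a.pid = b.pid.
- pid=9: 1 matching b row(s), so 1 row(s) emitted.
- pid=1: 3 matching b row(s), so 3 row(s) emitted.
- pid=4: 1 matching b row(s), so 1 row(s) emitted.
- pid=3: 1 matching b row(s), so 1 row(s) emitted.
- pid=1: 3 matching b row(s), so 3 row(s) emitted.
- pid=1: 3 matching b row(s), so 3 row(s) emitted.
- pid=6: 1 matching b row(s), so 1 row(s) emitted.

(Bob, 1, 1); (Bob, 1, 1); (Bob, 1, 1); (Frank, 4, 4); (Liam, 1, 1); (Liam, 1, 1); (Liam, 1, 1); (Mona, 1, 1); (Mona, 1, 1); (Mona, 1, 1); (Nora, 3, 3); (Pia, 6, 6); (Yara, 9, 9)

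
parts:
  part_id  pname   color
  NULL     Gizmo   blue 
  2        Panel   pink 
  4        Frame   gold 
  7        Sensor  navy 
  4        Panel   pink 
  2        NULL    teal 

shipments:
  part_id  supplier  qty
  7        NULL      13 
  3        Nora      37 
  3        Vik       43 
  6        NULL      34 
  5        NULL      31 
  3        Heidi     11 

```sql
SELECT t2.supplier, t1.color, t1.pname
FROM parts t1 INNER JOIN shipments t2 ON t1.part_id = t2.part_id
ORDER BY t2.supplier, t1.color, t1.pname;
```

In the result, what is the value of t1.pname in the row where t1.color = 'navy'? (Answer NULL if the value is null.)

INNER JOIN keeps only pairs where the ON condition holds.
Matching on t1.part_id = t2.part_id. A NULL in a compared column never satisfies the condition.
Matched pairs: 1.

Sensor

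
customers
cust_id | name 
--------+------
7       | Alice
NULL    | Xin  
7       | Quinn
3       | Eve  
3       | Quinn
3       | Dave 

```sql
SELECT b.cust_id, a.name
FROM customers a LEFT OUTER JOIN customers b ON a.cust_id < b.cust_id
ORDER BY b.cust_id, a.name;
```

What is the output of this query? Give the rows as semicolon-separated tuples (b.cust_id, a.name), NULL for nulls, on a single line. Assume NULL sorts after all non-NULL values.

LEFT JOIN keeps every row from `customers a`; unmatched rows get NULL for `customers b`'s columns.
Matching on a.cust_id < b.cust_id. A NULL in a compared column never satisfies the condition.
- a (cust_id=7) has no partner → padded with NULL.
- a (cust_id=NULL) has no partner → padded with NULL.
- a (cust_id=7) has no partner → padded with NULL.
- a (cust_id=3) pairs with 2 row(s) of b.
- a (cust_id=3) pairs with 2 row(s) of b.
- a (cust_id=3) pairs with 2 row(s) of b.
After projecting and ordering:
b.cust_id | a.name
7 | Dave
7 | Dave
7 | Eve
7 | Eve
7 | Quinn
7 | Quinn
NULL | Alice
NULL | Quinn
NULL | Xin

(7, Dave); (7, Dave); (7, Eve); (7, Eve); (7, Quinn); (7, Quinn); (NULL, Alice); (NULL, Quinn); (NULL, Xin)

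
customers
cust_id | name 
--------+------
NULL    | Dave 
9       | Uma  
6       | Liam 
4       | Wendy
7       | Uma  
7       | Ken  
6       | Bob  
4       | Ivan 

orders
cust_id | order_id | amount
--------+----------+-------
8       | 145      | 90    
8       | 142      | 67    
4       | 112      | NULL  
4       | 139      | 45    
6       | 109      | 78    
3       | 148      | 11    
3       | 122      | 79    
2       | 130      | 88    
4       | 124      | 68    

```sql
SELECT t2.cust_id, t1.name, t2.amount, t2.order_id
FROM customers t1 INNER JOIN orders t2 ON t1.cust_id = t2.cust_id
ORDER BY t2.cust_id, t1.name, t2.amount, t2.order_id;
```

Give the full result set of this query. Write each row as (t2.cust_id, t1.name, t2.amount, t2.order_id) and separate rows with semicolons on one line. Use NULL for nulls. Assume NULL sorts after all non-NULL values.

INNER JOIN keeps only pairs where the ON condition holds.
Matching on t1.cust_id = t2.cust_id. A NULL in a compared column never satisfies the condition.
- cust_id=NULL: no matching t2 row, dropped.
- cust_id=9: no matching t2 row, dropped.
- cust_id=6: 1 matching t2 row(s), so 1 row(s) emitted.
- cust_id=4: 3 matching t2 row(s), so 3 row(s) emitted.
- cust_id=7: no matching t2 row, dropped.
- cust_id=7: no matching t2 row, dropped.
- cust_id=6: 1 matching t2 row(s), so 1 row(s) emitted.
- cust_id=4: 3 matching t2 row(s), so 3 row(s) emitted.
After projecting and ordering:
t2.cust_id | t1.name | t2.amount | t2.order_id
4 | Ivan | 45 | 139
4 | Ivan | 68 | 124
4 | Ivan | NULL | 112
4 | Wendy | 45 | 139
4 | Wendy | 68 | 124
4 | Wendy | NULL | 112
6 | Bob | 78 | 109
6 | Liam | 78 | 109

(4, Ivan, 45, 139); (4, Ivan, 68, 124); (4, Ivan, NULL, 112); (4, Wendy, 45, 139); (4, Wendy, 68, 124); (4, Wendy, NULL, 112); (6, Bob, 78, 109); (6, Liam, 78, 109)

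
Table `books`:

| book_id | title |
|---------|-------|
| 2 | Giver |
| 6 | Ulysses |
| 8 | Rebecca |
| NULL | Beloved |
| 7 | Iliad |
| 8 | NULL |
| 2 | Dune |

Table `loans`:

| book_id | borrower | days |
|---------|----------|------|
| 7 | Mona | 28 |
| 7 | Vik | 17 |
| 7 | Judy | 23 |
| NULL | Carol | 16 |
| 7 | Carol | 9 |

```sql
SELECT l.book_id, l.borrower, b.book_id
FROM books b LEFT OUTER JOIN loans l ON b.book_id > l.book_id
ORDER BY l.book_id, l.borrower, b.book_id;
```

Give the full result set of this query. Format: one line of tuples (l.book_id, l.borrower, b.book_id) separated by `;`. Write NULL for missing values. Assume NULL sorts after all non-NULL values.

(7, Carol, 8); (7, Carol, 8); (7, Judy, 8); (7, Judy, 8); (7, Mona, 8); (7, Mona, 8); (7, Vik, 8); (7, Vik, 8); (NULL, NULL, 2); (NULL, NULL, 2); (NULL, NULL, 6); (NULL, NULL, 7); (NULL, NULL, NULL)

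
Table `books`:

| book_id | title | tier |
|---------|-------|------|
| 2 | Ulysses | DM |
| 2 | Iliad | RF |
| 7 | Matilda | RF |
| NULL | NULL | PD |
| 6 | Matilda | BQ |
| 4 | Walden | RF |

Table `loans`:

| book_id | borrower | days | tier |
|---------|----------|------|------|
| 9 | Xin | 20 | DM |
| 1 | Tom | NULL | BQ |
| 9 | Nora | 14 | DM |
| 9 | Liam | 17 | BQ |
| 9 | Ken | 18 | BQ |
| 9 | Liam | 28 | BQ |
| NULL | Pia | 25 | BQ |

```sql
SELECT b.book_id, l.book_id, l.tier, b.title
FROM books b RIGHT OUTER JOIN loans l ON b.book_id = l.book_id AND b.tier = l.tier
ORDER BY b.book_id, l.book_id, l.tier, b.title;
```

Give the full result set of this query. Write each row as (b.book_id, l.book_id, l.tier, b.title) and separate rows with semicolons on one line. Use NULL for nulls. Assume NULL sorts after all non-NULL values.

RIGHT JOIN keeps every row from `loans`; unmatched rows get NULL for `books`'s columns.
Matching on b.book_id = l.book_id AND b.tier = l.tier. A NULL in a compared column never satisfies the condition.
Matched pairs: 0; unmatched l rows kept: 7.

(NULL, 1, BQ, NULL); (NULL, 9, BQ, NULL); (NULL, 9, BQ, NULL); (NULL, 9, BQ, NULL); (NULL, 9, DM, NULL); (NULL, 9, DM, NULL); (NULL, NULL, BQ, NULL)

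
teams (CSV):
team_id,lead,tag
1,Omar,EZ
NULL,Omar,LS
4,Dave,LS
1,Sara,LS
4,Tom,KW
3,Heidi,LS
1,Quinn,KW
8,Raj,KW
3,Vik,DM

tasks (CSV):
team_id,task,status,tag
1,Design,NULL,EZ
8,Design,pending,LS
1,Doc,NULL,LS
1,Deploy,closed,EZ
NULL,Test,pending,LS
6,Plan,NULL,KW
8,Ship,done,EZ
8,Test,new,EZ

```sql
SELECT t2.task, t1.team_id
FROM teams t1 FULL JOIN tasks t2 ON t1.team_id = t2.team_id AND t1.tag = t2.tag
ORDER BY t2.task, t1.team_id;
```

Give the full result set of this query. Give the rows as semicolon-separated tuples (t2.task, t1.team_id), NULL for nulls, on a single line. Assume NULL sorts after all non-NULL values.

(Deploy, 1); (Design, 1); (Design, NULL); (Doc, 1); (Plan, NULL); (Ship, NULL); (Test, NULL); (Test, NULL); (NULL, 1); (NULL, 3); (NULL, 3); (NULL, 4); (NULL, 4); (NULL, 8); (NULL, NULL)

FULL OUTER JOIN keeps every row from both sides; unmatched rows get NULL for the other side's columns.
Matching on t1.team_id = t2.team_id AND t1.tag = t2.tag. A NULL in a compared column never satisfies the condition.
- t1 (team_id=1, tag=EZ) pairs with 2 row(s) of t2.
- t1 (team_id=NULL, tag=LS) has no partner → padded with NULL.
- t1 (team_id=4, tag=LS) has no partner → padded with NULL.
- t1 (team_id=1, tag=LS) pairs with 1 row(s) of t2.
- t1 (team_id=4, tag=KW) has no partner → padded with NULL.
- t1 (team_id=3, tag=LS) has no partner → padded with NULL.
- t1 (team_id=1, tag=KW) has no partner → padded with NULL.
- t1 (team_id=8, tag=KW) has no partner → padded with NULL.
- t1 (team_id=3, tag=DM) has no partner → padded with NULL.
- plus 5 unmatched t2 row(s), each kept with NULL t1 columns.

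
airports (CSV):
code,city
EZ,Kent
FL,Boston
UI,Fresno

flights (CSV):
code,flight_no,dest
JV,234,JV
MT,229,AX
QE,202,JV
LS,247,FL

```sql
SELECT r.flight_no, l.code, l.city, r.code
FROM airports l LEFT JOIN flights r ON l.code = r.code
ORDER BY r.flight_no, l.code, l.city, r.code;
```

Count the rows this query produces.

3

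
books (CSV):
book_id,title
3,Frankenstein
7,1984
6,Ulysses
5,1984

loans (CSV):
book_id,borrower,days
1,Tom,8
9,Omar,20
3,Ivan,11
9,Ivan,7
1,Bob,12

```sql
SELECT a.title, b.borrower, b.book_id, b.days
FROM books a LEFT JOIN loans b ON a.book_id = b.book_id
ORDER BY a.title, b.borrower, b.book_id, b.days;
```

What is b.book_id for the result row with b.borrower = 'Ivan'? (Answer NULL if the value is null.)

3

LEFT JOIN keeps every row from `books`; unmatched rows get NULL for `loans`'s columns.
Matching on a.book_id = b.book_id.
Matched pairs: 1; unmatched a rows kept: 3.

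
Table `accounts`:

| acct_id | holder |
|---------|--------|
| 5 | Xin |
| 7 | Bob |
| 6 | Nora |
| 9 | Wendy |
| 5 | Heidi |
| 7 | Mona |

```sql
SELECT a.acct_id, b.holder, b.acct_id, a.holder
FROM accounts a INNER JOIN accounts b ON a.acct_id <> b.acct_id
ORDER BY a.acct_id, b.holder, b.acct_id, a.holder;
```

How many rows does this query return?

26

INNER JOIN keeps only pairs where the ON condition holds.
Matching on a.acct_id <> b.acct_id.
Matched pairs: 26.
Total: 26 rows.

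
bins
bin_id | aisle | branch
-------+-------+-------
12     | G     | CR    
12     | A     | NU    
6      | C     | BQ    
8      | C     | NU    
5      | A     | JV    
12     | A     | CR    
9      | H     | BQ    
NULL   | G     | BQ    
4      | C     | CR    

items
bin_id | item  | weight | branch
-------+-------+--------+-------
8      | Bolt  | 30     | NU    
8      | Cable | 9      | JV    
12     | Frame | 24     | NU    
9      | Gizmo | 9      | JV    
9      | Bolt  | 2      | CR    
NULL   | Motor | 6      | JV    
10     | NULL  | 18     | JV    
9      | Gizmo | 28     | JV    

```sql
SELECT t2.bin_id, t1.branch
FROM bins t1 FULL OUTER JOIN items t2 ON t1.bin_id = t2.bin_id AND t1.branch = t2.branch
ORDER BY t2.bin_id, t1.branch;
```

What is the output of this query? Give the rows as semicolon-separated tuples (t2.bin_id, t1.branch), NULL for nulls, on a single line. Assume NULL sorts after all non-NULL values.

(8, NU); (8, NULL); (9, NULL); (9, NULL); (9, NULL); (10, NULL); (12, NU); (NULL, BQ); (NULL, BQ); (NULL, BQ); (NULL, CR); (NULL, CR); (NULL, CR); (NULL, JV); (NULL, NULL)

FULL OUTER JOIN keeps every row from both sides; unmatched rows get NULL for the other side's columns.
Matching on t1.bin_id = t2.bin_id AND t1.branch = t2.branch. A NULL in a compared column never satisfies the condition.
Matched pairs: 2; unmatched t1 rows kept: 7; unmatched t2 rows kept: 6.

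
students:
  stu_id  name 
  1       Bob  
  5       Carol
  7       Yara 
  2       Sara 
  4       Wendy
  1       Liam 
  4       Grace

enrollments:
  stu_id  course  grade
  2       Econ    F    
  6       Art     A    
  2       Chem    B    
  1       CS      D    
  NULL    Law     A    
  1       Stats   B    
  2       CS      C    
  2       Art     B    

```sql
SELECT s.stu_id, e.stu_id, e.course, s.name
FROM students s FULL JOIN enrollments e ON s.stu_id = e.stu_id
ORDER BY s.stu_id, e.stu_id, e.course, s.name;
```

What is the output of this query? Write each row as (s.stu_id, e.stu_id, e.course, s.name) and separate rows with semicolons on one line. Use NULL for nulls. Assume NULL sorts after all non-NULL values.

(1, 1, CS, Bob); (1, 1, CS, Liam); (1, 1, Stats, Bob); (1, 1, Stats, Liam); (2, 2, Art, Sara); (2, 2, CS, Sara); (2, 2, Chem, Sara); (2, 2, Econ, Sara); (4, NULL, NULL, Grace); (4, NULL, NULL, Wendy); (5, NULL, NULL, Carol); (7, NULL, NULL, Yara); (NULL, 6, Art, NULL); (NULL, NULL, Law, NULL)

FULL OUTER JOIN keeps every row from both sides; unmatched rows get NULL for the other side's columns.
Matching on s.stu_id = e.stu_id. A NULL in a compared column never satisfies the condition.
- stu_id=1: 2 matching e row(s), so 2 row(s) emitted.
- stu_id=5: no e row matches, row kept with e columns NULL.
- stu_id=7: no e row matches, row kept with e columns NULL.
- stu_id=2: 4 matching e row(s), so 4 row(s) emitted.
- stu_id=4: no e row matches, row kept with e columns NULL.
- stu_id=1: 2 matching e row(s), so 2 row(s) emitted.
- stu_id=4: no e row matches, row kept with e columns NULL.
- 2 e row(s) had no s match → kept, s columns NULL.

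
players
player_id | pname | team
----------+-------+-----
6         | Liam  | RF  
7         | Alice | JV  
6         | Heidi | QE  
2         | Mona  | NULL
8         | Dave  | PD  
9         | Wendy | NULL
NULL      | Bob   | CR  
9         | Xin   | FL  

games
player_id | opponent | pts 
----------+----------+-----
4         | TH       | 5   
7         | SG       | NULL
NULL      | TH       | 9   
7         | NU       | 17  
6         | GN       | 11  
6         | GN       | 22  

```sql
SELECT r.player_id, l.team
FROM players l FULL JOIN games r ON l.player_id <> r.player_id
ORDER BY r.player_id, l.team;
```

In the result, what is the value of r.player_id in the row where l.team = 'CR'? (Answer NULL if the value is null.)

NULL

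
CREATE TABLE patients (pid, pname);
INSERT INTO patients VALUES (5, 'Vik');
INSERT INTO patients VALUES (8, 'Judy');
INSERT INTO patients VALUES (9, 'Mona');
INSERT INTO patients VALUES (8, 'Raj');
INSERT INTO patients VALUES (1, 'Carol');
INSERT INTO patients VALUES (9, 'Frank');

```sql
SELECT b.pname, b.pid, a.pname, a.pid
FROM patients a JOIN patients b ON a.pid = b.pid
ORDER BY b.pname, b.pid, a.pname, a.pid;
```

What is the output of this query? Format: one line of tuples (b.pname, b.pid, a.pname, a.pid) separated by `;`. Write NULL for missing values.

(Carol, 1, Carol, 1); (Frank, 9, Frank, 9); (Frank, 9, Mona, 9); (Judy, 8, Judy, 8); (Judy, 8, Raj, 8); (Mona, 9, Frank, 9); (Mona, 9, Mona, 9); (Raj, 8, Judy, 8); (Raj, 8, Raj, 8); (Vik, 5, Vik, 5)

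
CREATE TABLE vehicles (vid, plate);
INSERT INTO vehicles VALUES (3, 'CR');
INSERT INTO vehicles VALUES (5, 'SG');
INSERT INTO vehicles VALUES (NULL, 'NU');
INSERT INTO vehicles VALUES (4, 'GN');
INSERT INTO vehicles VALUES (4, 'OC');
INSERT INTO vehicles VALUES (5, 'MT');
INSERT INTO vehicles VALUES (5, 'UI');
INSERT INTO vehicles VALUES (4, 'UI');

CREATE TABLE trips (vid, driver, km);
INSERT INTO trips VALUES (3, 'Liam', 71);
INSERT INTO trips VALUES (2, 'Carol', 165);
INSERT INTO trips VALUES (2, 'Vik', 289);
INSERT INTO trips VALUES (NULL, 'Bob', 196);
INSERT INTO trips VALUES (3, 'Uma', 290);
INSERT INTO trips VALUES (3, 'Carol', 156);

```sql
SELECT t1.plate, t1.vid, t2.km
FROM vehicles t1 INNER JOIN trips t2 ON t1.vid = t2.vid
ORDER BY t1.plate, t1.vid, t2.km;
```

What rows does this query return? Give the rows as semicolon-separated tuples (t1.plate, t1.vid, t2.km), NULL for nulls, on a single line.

(CR, 3, 71); (CR, 3, 156); (CR, 3, 290)

INNER JOIN keeps only pairs where the ON condition holds.
Matching on t1.vid = t2.vid. A NULL in a compared column never satisfies the condition.
Matched pairs: 3.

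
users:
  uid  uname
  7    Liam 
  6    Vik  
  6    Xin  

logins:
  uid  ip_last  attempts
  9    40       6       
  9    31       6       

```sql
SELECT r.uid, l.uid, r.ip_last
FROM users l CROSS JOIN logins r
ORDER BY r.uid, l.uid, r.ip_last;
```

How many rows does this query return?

CROSS JOIN pairs every row of `users` with every row of `logins`: 3 × 2 = 6 rows.

6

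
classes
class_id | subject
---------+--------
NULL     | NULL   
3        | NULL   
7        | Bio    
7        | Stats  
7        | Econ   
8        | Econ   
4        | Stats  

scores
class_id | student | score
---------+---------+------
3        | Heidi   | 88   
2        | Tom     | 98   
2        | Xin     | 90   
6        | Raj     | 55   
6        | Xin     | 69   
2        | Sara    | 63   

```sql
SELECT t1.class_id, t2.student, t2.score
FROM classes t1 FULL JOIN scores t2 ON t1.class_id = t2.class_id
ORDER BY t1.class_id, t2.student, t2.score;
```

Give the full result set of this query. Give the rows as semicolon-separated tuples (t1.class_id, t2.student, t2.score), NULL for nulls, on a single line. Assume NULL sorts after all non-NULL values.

FULL OUTER JOIN keeps every row from both sides; unmatched rows get NULL for the other side's columns.
Matching on t1.class_id = t2.class_id. A NULL in a compared column never satisfies the condition.
- class_id=NULL: no t2 row matches, row kept with t2 columns NULL.
- class_id=3: 1 matching t2 row(s), so 1 row(s) emitted.
- class_id=7: no t2 row matches, row kept with t2 columns NULL.
- class_id=7: no t2 row matches, row kept with t2 columns NULL.
- class_id=7: no t2 row matches, row kept with t2 columns NULL.
- class_id=8: no t2 row matches, row kept with t2 columns NULL.
- class_id=4: no t2 row matches, row kept with t2 columns NULL.
- 5 t2 row(s) had no t1 match → kept, t1 columns NULL.

(3, Heidi, 88); (4, NULL, NULL); (7, NULL, NULL); (7, NULL, NULL); (7, NULL, NULL); (8, NULL, NULL); (NULL, Raj, 55); (NULL, Sara, 63); (NULL, Tom, 98); (NULL, Xin, 69); (NULL, Xin, 90); (NULL, NULL, NULL)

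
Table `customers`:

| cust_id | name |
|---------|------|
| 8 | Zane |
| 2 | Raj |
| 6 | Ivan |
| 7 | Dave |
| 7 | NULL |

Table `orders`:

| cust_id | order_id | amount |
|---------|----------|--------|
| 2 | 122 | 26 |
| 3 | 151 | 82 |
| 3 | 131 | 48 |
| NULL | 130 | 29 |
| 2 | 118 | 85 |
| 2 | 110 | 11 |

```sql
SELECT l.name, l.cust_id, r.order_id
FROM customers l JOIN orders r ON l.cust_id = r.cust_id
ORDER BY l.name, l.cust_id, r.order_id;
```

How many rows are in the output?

3

INNER JOIN keeps only pairs where the ON condition holds.
Matching on l.cust_id = r.cust_id. A NULL in a compared column never satisfies the condition.
Matched pairs: 3.
Total: 3 rows.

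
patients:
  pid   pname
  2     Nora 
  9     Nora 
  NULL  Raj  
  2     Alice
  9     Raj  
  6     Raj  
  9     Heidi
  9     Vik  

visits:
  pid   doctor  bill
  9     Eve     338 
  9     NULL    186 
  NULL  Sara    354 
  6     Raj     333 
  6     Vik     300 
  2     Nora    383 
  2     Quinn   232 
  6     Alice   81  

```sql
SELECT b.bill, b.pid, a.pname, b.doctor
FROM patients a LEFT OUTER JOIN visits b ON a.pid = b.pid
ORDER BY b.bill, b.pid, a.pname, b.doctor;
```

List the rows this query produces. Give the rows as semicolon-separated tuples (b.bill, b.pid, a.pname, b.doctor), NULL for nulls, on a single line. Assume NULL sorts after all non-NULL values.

(81, 6, Raj, Alice); (186, 9, Heidi, NULL); (186, 9, Nora, NULL); (186, 9, Raj, NULL); (186, 9, Vik, NULL); (232, 2, Alice, Quinn); (232, 2, Nora, Quinn); (300, 6, Raj, Vik); (333, 6, Raj, Raj); (338, 9, Heidi, Eve); (338, 9, Nora, Eve); (338, 9, Raj, Eve); (338, 9, Vik, Eve); (383, 2, Alice, Nora); (383, 2, Nora, Nora); (NULL, NULL, Raj, NULL)

LEFT JOIN keeps every row from `patients`; unmatched rows get NULL for `visits`'s columns.
Matching on a.pid = b.pid. A NULL in a compared column never satisfies the condition.
- a row (pid=2): matches 2 b row(s) → 2 output row(s).
- a row (pid=9): matches 2 b row(s) → 2 output row(s).
- a row (pid=NULL): no match → kept, b columns NULL.
- a row (pid=2): matches 2 b row(s) → 2 output row(s).
- a row (pid=9): matches 2 b row(s) → 2 output row(s).
- a row (pid=6): matches 3 b row(s) → 3 output row(s).
- a row (pid=9): matches 2 b row(s) → 2 output row(s).
- a row (pid=9): matches 2 b row(s) → 2 output row(s).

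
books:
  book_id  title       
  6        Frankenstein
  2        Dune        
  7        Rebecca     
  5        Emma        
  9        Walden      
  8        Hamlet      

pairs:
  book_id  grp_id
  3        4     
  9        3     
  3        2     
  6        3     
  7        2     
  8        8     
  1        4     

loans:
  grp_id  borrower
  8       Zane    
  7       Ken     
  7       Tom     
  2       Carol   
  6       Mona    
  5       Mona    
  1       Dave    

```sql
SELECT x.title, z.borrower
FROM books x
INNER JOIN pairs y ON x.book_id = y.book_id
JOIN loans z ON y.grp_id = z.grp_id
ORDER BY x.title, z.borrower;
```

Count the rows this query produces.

2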